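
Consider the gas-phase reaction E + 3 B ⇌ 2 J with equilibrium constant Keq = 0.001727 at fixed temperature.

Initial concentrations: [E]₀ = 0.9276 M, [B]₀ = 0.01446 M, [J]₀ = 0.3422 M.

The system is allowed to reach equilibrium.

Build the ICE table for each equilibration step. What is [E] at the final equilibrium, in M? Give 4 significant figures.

Q₀ = 4.1754e+04 vs Keq = 0.001727 ⇒ Q>K, reverse
Step 1:
                   E          B          J
  Initial     0.9276    0.01446     0.3422
  Change      0.1633       0.49    -0.3266
  Equil        1.091     0.5044    0.01555
  solve Keq expr → x = -0.1633; check Q = 0.001727

[E]_eq = 1.091 M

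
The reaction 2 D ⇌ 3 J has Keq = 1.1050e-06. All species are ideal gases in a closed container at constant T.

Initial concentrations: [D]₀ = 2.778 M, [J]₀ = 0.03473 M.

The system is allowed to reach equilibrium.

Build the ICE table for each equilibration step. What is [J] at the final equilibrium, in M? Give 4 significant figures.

[J]_eq = 0.02048 M

Q₀ = 5.4281e-06 vs Keq = 1.1050e-06 ⇒ Q>K, reverse
Step 1:
                    D           J
  init          2.778     0.03473
  Δ          0.009502    -0.01425
  eq            2.788     0.02048
  solve Keq expr → x = -0.004751; check Q = 1.1050e-06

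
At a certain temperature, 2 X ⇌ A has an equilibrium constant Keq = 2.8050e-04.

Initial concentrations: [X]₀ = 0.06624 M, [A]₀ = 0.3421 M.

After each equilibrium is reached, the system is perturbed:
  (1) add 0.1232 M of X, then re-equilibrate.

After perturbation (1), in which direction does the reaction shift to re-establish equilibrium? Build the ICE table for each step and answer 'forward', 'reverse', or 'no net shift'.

Q₀ = 77.97 vs Keq = 2.8050e-04 ⇒ Q>K, reverse
Step 1:
                    X           A
  init        0.06624      0.3421
  Δ            0.6839     -0.3419
  eq           0.7501  1.5783e-04
  solve Keq expr → x = -0.3419; check Q = 2.8050e-04
Then add 0.1232 M of X.
Step 2:
                    X           A
  init         0.8733  1.5783e-04
  Δ       -1.1210e-04  5.6048e-05
  eq           0.8732  2.1388e-04
  solve Keq expr → x = 5.6048e-05; check Q = 2.8050e-04

Direction: forward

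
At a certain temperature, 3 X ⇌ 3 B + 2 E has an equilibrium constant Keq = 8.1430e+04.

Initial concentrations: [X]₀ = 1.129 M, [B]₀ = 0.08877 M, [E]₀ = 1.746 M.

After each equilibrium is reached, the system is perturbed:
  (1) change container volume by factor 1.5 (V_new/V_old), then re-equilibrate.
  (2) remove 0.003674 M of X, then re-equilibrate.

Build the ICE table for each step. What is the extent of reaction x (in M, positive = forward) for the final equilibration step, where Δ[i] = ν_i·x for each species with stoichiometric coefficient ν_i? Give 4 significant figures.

x = -0.001179 M

Q₀ = 0.001482 vs Keq = 8.1430e+04 ⇒ Q<K, forward
Step 1:
                    X           B           E
  I             1.129     0.08877       1.746
  C             -1.08        1.08      0.7199
  E           0.04921       1.169       2.466
  solve Keq expr → x = 0.3599; check Q = 8.1430e+04
Then change container volume by factor 1.5 (V_new/V_old).
Step 2:
                    X           B           E
  I           0.03281       0.779       1.644
  C         -0.007479    0.007479    0.004986
  E           0.02533      0.7865       1.649
  solve Keq expr → x = 0.002493; check Q = 8.1430e+04
Then remove 0.003674 M of X.
Step 3:
                    X           B           E
  I           0.02165      0.7865       1.649
  C          0.003536   -0.003536   -0.002357
  E           0.02519       0.783       1.647
  solve Keq expr → x = -0.001179; check Q = 8.1430e+04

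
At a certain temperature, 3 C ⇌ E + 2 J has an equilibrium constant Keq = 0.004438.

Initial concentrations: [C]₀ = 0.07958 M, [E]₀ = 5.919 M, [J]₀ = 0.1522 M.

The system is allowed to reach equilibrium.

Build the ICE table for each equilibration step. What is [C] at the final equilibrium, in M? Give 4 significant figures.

[C]_eq = 0.3011 M

Q₀ = 272.1 vs Keq = 0.004438 ⇒ Q>K, reverse
Step 1:
                  C         E         J
  init      0.07958     5.919    0.1522
  Δ          0.2215  -0.07382   -0.1476
  eq         0.3011     5.845  0.004552
  solve Keq expr → x = -0.07382; check Q = 0.004438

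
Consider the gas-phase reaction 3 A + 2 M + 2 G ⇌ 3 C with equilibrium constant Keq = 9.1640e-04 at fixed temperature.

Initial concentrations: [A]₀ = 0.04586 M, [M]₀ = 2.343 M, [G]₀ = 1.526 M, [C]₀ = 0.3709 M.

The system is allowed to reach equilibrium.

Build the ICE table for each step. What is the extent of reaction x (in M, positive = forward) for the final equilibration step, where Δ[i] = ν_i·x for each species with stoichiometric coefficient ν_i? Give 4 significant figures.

Q₀ = 41.38 vs Keq = 9.1640e-04 ⇒ Q>K, reverse
Step 1:
                    A           M           G           C
  init        0.04586       2.343       1.526      0.3709
  Δ            0.2852      0.1902      0.1902     -0.2852
  eq           0.3311       2.533       1.716     0.08566
  solve Keq expr → x = -0.09508; check Q = 9.1640e-04

x = -0.09508 M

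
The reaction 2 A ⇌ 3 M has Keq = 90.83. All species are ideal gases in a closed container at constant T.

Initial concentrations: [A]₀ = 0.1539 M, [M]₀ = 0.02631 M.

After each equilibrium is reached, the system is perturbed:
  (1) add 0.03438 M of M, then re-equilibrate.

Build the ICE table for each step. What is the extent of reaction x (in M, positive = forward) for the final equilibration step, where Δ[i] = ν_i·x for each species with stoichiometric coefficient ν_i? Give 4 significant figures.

x = -0.001219 M

Q₀ = 7.6893e-04 vs Keq = 90.83 ⇒ Q<K, forward
Step 1:
                   A          M
  Initial     0.1539    0.02631
  Change     -0.1417     0.2125
  Equil      0.01224     0.2388
  solve Keq expr → x = 0.07083; check Q = 90.83
Then add 0.03438 M of M.
Step 2:
                   A          M
  Initial    0.01224     0.2732
  Change    0.002437  -0.003656
  Equil      0.01468     0.2695
  solve Keq expr → x = -0.001219; check Q = 90.83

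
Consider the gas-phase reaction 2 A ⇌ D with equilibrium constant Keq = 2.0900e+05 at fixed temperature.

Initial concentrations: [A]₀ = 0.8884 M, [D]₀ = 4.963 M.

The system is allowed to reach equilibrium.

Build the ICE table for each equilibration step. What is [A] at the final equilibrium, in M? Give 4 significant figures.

[A]_eq = 0.005085 M

Q₀ = 6.288 vs Keq = 2.0900e+05 ⇒ Q<K, forward
Step 1:
                    A           D
  Initial      0.8884       4.963
  Change      -0.8833      0.4417
  Equil      0.005085       5.405
  solve Keq expr → x = 0.4417; check Q = 2.0900e+05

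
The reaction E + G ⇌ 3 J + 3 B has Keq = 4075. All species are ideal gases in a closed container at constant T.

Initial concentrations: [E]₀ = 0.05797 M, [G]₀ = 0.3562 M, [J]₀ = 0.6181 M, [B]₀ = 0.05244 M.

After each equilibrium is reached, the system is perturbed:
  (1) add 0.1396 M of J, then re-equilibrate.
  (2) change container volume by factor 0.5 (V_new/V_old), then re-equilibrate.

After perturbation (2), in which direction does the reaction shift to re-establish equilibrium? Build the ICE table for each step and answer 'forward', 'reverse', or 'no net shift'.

Direction: reverse

Q₀ = 0.001649 vs Keq = 4075 ⇒ Q<K, forward
Step 1:
                   E          G          J          B
  I          0.05797     0.3562     0.6181    0.05244
  C         -0.05797   -0.05797     0.1739     0.1739
  E       4.7396e-06     0.2982      0.792     0.2263
  solve Keq expr → x = 0.05797; check Q = 4075
Then add 0.1396 M of J.
Step 2:
                   E          G          J          B
  I       4.7396e-06     0.2982     0.9316     0.2263
  C       2.9728e-06 2.9728e-06 -8.9183e-06 -8.9183e-06
  E       7.7124e-06     0.2982     0.9316     0.2263
  solve Keq expr → x = -2.9728e-06; check Q = 4075
Then change container volume by factor 0.5 (V_new/V_old).
Step 3:
                   E          G          J          B
  I       1.5425e-05     0.5965      1.863     0.4527
  C       2.2988e-04 2.2988e-04 -6.8963e-04 -6.8963e-04
  E       2.4530e-04     0.5967      1.862      0.452
  solve Keq expr → x = -2.2988e-04; check Q = 4075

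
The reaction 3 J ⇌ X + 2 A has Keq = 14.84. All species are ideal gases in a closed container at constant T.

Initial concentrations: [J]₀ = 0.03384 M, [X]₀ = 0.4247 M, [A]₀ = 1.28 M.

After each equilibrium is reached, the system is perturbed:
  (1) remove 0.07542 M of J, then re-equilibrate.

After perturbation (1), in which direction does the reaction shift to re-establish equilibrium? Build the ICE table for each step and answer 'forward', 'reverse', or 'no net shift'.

Q₀ = 1.7956e+04 vs Keq = 14.84 ⇒ Q>K, reverse
Step 1:
                    J           X           A
  Initial     0.03384      0.4247        1.28
  Change       0.2677    -0.08924     -0.1785
  Equil        0.3016      0.3355       1.102
  solve Keq expr → x = -0.08924; check Q = 14.84
Then remove 0.07542 M of J.
Step 2:
                    J           X           A
  Initial      0.2262      0.3355       1.102
  Change      0.06172    -0.02057    -0.04115
  Equil        0.2879      0.3149        1.06
  solve Keq expr → x = -0.02057; check Q = 14.84

Direction: reverse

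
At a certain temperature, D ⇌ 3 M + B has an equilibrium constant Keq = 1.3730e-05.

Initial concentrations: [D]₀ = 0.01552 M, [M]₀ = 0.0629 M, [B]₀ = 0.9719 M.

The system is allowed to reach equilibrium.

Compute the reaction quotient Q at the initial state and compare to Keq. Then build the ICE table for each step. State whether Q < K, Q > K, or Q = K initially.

Q₀ = 0.01558; Q > K (proceeds reverse)

Q₀ = 0.01558 vs Keq = 1.3730e-05 ⇒ Q>K, reverse
Step 1:
                   D          M          B
  I          0.01552     0.0629     0.9719
  C          0.01834   -0.05503   -0.01834
  E          0.03386   0.007871     0.9536
  solve Keq expr → x = -0.01834; check Q = 1.3730e-05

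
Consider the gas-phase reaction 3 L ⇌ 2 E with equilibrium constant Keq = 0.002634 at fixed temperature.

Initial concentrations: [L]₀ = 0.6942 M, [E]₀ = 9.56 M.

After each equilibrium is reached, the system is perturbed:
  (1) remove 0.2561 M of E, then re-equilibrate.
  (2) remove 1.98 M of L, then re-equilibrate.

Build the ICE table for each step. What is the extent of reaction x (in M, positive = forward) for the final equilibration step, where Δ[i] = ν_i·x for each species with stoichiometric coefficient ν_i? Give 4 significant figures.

x = -0.1821 M

Q₀ = 273.2 vs Keq = 0.002634 ⇒ Q>K, reverse
Step 1:
                    L           E
  Initial      0.6942        9.56
  Change        11.19      -7.458
  Equil         11.88       2.102
  solve Keq expr → x = -3.729; check Q = 0.002634
Then remove 0.2561 M of E.
Step 2:
                    L           E
  Initial       11.88       1.846
  Change      -0.2752      0.1835
  Equil         11.61       2.029
  solve Keq expr → x = 0.09174; check Q = 0.002634
Then remove 1.98 M of L.
Step 3:
                    L           E
  Initial       9.626       2.029
  Change       0.5462     -0.3642
  Equil         10.17       1.665
  solve Keq expr → x = -0.1821; check Q = 0.002634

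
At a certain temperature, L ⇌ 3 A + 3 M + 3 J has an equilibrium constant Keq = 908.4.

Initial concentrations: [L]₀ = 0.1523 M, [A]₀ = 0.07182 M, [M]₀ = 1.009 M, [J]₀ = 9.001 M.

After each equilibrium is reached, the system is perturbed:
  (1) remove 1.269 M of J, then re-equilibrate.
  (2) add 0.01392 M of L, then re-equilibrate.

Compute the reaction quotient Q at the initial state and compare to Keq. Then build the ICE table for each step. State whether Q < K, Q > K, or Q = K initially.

Q₀ = 1.822; Q < K (proceeds forward)

Q₀ = 1.822 vs Keq = 908.4 ⇒ Q<K, forward
Step 1:
                  L         A         M         J
  Initial    0.1523   0.07182     1.009     9.001
  Change   -0.08677    0.2603    0.2603    0.2603
  Equil     0.06553    0.3321     1.269     9.261
  solve Keq expr → x = 0.08677; check Q = 908.4
Then remove 1.269 M of J.
Step 2:
                  L         A         M         J
  Initial   0.06553    0.3321     1.269     7.992
  Change  -0.008737   0.02621   0.02621   0.02621
  Equil     0.05679    0.3584     1.296     8.019
  solve Keq expr → x = 0.008737; check Q = 908.4
Then add 0.01392 M of L.
Step 3:
                  L         A         M         J
  Initial   0.07071    0.3584     1.296     8.019
  Change  -0.004635    0.0139    0.0139    0.0139
  Equil     0.06608    0.3723     1.309     8.032
  solve Keq expr → x = 0.004635; check Q = 908.4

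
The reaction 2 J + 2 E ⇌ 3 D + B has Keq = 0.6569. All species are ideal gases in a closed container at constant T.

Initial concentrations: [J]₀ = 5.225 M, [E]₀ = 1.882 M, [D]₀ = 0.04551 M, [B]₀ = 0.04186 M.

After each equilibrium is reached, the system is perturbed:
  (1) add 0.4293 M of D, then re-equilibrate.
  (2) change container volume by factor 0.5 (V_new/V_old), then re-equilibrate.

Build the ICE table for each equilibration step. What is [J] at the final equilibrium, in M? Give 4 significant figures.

Q₀ = 4.0804e-08 vs Keq = 0.6569 ⇒ Q<K, forward
Step 1:
                  J         E         D         B
  init        5.225     1.882   0.04551   0.04186
  Δ          -1.231    -1.231     1.846    0.6153
  eq          3.994    0.6514     1.891    0.6572
  solve Keq expr → x = 0.6153; check Q = 0.6569
Then add 0.4293 M of D.
Step 2:
                  J         E         D         B
  init        3.994    0.6514     2.321    0.6572
  Δ         0.09983   0.09983   -0.1497  -0.04991
  eq          4.094    0.7512     2.171    0.6073
  solve Keq expr → x = -0.04991; check Q = 0.6569
Then change container volume by factor 0.5 (V_new/V_old).
Step 3:
                  J         E         D         B
  init        8.188     1.502     4.342     1.215
  Δ               0         0         0         0
  eq          8.188     1.502     4.342     1.215
  solve Keq expr → x = 0; check Q = 0.6569

[J]_eq = 8.188 M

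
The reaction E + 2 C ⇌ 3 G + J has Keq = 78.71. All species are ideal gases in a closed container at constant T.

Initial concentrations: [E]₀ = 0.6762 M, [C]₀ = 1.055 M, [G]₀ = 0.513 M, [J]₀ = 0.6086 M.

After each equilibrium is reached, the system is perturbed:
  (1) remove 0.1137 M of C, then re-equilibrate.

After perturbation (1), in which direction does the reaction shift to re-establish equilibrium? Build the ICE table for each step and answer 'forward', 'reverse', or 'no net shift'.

Direction: reverse

Q₀ = 0.1092 vs Keq = 78.71 ⇒ Q<K, forward
Step 1:
                    E           C           G           J
  init         0.6762       1.055       0.513      0.6086
  Δ           -0.3441     -0.6882       1.032      0.3441
  eq           0.3321      0.3668       1.545      0.9527
  solve Keq expr → x = 0.3441; check Q = 78.71
Then remove 0.1137 M of C.
Step 2:
                    E           C           G           J
  init         0.3321      0.2531       1.545      0.9527
  Δ            0.0308     0.06159    -0.09239     -0.0308
  eq           0.3629      0.3147       1.453      0.9219
  solve Keq expr → x = -0.0308; check Q = 78.71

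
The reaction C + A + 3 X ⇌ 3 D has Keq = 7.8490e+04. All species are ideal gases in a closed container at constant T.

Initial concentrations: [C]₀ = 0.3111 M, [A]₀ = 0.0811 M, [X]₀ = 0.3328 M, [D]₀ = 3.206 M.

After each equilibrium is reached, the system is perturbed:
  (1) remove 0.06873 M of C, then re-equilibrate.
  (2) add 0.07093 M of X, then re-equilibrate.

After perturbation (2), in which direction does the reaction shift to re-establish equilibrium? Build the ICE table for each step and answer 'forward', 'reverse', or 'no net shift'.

Q₀ = 3.5434e+04 vs Keq = 7.8490e+04 ⇒ Q<K, forward
Step 1:
                    C           A           X           D
  init         0.3111      0.0811      0.3328       3.206
  Δ           -0.0162     -0.0162    -0.04861     0.04861
  eq           0.2949      0.0649      0.2842       3.255
  solve Keq expr → x = 0.0162; check Q = 7.8490e+04
Then remove 0.06873 M of C.
Step 2:
                    C           A           X           D
  init         0.2262      0.0649      0.2842       3.255
  Δ          0.005021    0.005021     0.01506    -0.01506
  eq           0.2312     0.06992      0.2992        3.24
  solve Keq expr → x = -0.005021; check Q = 7.8490e+04
Then add 0.07093 M of X.
Step 3:
                    C           A           X           D
  init         0.2312     0.06992      0.3702        3.24
  Δ          -0.01309    -0.01309    -0.03927     0.03927
  eq           0.2181     0.05683      0.3309       3.279
  solve Keq expr → x = 0.01309; check Q = 7.8490e+04

Direction: forward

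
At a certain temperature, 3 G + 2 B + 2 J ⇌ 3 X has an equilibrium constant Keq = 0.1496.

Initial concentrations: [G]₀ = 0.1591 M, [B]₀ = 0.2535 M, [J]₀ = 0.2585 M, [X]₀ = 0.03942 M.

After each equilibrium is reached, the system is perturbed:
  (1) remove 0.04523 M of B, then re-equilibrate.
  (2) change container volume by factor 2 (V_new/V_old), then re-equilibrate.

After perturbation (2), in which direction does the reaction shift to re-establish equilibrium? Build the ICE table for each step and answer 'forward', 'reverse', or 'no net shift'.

Direction: reverse

Q₀ = 3.542 vs Keq = 0.1496 ⇒ Q>K, reverse
Step 1:
                    G           B           J           X
  init         0.1591      0.2535      0.2585     0.03942
  Δ           0.02251     0.01501     0.01501    -0.02251
  eq           0.1816      0.2685      0.2735     0.01691
  solve Keq expr → x = -0.007504; check Q = 0.1496
Then remove 0.04523 M of B.
Step 2:
                    G           B           J           X
  init         0.1816      0.2233      0.2735     0.01691
  Δ          0.001721    0.001147    0.001147   -0.001721
  eq           0.1833      0.2244      0.2747     0.01519
  solve Keq expr → x = -5.7360e-04; check Q = 0.1496
Then change container volume by factor 2 (V_new/V_old).
Step 3:
                    G           B           J           X
  init        0.09167      0.1122      0.1373    0.007593
  Δ          0.004338    0.002892    0.002892   -0.004338
  eq          0.09601      0.1151      0.1402    0.003255
  solve Keq expr → x = -0.001446; check Q = 0.1496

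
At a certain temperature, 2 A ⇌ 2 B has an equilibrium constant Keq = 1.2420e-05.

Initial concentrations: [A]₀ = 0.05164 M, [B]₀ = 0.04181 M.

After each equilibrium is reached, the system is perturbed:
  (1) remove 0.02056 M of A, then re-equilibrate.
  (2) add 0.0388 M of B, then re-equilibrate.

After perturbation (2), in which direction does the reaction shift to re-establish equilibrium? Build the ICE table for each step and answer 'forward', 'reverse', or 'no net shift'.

Direction: reverse

Q₀ = 0.6555 vs Keq = 1.2420e-05 ⇒ Q>K, reverse
Step 1:
                  A         B
  init      0.05164   0.04181
  Δ         0.04148  -0.04148
  eq        0.09312 3.2818e-04
  solve Keq expr → x = -0.02074; check Q = 1.2420e-05
Then remove 0.02056 M of A.
Step 2:
                  A         B
  init      0.07256 3.2818e-04
  Δ       7.2203e-05 -7.2203e-05
  eq        0.07263 2.5598e-04
  solve Keq expr → x = -3.6102e-05; check Q = 1.2420e-05
Then add 0.0388 M of B.
Step 3:
                  A         B
  init      0.07263   0.03906
  Δ         0.03866  -0.03866
  eq         0.1113 3.9224e-04
  solve Keq expr → x = -0.01933; check Q = 1.2420e-05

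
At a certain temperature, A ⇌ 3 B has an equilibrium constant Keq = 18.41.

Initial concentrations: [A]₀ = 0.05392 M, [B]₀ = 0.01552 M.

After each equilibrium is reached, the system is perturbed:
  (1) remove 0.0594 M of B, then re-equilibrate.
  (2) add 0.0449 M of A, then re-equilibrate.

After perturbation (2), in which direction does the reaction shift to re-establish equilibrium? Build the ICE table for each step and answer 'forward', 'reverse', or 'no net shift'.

Direction: forward

Q₀ = 6.9331e-05 vs Keq = 18.41 ⇒ Q<K, forward
Step 1:
                   A          B
  init       0.05392    0.01552
  Δ         -0.05362     0.1609
  eq      2.9808e-04     0.1764
  solve Keq expr → x = 0.05362; check Q = 18.41
Then remove 0.0594 M of B.
Step 2:
                   A          B
  init    2.9808e-04      0.117
  Δ       -2.0971e-04 6.2912e-04
  eq      8.8376e-05     0.1176
  solve Keq expr → x = 2.0971e-04; check Q = 18.41
Then add 0.0449 M of A.
Step 3:
                   A          B
  init       0.04499     0.1176
  Δ         -0.04414     0.1324
  eq      8.4906e-04       0.25
  solve Keq expr → x = 0.04414; check Q = 18.41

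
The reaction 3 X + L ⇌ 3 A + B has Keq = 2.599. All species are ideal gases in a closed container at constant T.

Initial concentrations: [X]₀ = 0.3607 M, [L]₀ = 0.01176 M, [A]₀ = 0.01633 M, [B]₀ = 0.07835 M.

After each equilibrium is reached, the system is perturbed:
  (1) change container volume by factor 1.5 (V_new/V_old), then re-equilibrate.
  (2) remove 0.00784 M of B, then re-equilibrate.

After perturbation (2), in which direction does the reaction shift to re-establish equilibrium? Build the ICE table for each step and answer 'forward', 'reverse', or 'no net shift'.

Q₀ = 6.1823e-04 vs Keq = 2.599 ⇒ Q<K, forward
Step 1:
                   X          L          A          B
  I           0.3607    0.01176    0.01633    0.07835
  C         -0.03488   -0.01163    0.03488    0.01163
  E           0.3258 1.3439e-04    0.05121    0.08998
  solve Keq expr → x = 0.01163; check Q = 2.599
Then change container volume by factor 1.5 (V_new/V_old).
Step 2:
                   X          L          A          B
  I           0.2172 8.9591e-05    0.03414    0.05998
  C                0          0          0          0
  E           0.2172 8.9591e-05    0.03414    0.05998
  solve Keq expr → x = 0; check Q = 2.599
Then remove 0.00784 M of B.
Step 3:
                   X          L          A          B
  I           0.2172 8.9591e-05    0.03414    0.05214
  C       -3.4263e-05 -1.1421e-05 3.4263e-05 1.1421e-05
  E           0.2172 7.8170e-05    0.03417    0.05216
  solve Keq expr → x = 1.1421e-05; check Q = 2.599

Direction: forward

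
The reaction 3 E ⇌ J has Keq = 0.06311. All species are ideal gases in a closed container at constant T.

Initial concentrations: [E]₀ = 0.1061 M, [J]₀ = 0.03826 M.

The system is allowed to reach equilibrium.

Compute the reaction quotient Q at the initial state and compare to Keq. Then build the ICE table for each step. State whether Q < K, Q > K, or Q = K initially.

Q₀ = 32.03; Q > K (proceeds reverse)

Q₀ = 32.03 vs Keq = 0.06311 ⇒ Q>K, reverse
Step 1:
                    E           J
  init         0.1061     0.03826
  Δ            0.1128     -0.0376
  eq           0.2189  6.6191e-04
  solve Keq expr → x = -0.0376; check Q = 0.06311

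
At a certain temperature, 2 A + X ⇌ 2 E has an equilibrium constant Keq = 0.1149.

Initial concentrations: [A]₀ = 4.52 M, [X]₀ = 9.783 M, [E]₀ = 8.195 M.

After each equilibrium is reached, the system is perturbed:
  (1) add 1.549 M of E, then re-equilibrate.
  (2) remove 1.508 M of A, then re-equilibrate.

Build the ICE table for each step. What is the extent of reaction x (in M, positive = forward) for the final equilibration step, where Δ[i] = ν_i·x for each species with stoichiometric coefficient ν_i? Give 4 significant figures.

x = -0.3715 M

Q₀ = 0.336 vs Keq = 0.1149 ⇒ Q>K, reverse
Step 1:
                    A           X           E
  I              4.52       9.783       8.195
  C             1.532       0.766      -1.532
  E             6.052       10.55       6.663
  solve Keq expr → x = -0.766; check Q = 0.1149
Then add 1.549 M of E.
Step 2:
                    A           X           E
  I             6.052       10.55       8.212
  C            0.6808      0.3404     -0.6808
  E             6.733       10.89       7.531
  solve Keq expr → x = -0.3404; check Q = 0.1149
Then remove 1.508 M of A.
Step 3:
                    A           X           E
  I             5.225       10.89       7.531
  C            0.7429      0.3715     -0.7429
  E             5.968       11.26       6.788
  solve Keq expr → x = -0.3715; check Q = 0.1149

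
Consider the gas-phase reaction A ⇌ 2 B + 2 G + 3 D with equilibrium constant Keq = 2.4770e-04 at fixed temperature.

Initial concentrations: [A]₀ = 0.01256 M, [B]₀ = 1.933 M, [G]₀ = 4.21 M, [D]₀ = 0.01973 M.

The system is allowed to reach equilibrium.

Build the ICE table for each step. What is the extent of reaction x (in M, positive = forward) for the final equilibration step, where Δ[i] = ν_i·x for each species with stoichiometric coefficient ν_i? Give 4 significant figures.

Q₀ = 0.0405 vs Keq = 2.4770e-04 ⇒ Q>K, reverse
Step 1:
                    A           B           G           D
  Initial     0.01256       1.933        4.21     0.01973
  Change     0.005219    -0.01044    -0.01044    -0.01566
  Equil       0.01778       1.923         4.2    0.004073
  solve Keq expr → x = -0.005219; check Q = 2.4770e-04

x = -0.005219 M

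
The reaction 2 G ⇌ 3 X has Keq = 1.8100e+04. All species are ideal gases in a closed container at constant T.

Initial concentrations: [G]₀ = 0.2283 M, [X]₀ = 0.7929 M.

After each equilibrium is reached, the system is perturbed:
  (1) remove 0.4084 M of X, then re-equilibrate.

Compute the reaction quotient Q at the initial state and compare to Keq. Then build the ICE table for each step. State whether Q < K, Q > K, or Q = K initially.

Q₀ = 9.564 vs Keq = 1.8100e+04 ⇒ Q<K, forward
Step 1:
                   G          X
  I           0.2283     0.7929
  C          -0.2195     0.3292
  E         0.008835      1.122
  solve Keq expr → x = 0.1097; check Q = 1.8100e+04
Then remove 0.4084 M of X.
Step 2:
                   G          X
  I         0.008835     0.7137
  C        -0.004293   0.006439
  E         0.004542     0.7201
  solve Keq expr → x = 0.002146; check Q = 1.8100e+04

Q₀ = 9.564; Q < K (proceeds forward)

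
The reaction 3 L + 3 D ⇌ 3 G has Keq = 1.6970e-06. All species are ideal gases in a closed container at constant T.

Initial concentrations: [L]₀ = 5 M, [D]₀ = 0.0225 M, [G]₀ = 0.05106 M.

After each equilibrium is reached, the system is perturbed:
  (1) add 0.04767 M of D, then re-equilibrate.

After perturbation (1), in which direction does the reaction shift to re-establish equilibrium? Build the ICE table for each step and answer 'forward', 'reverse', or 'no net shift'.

Q₀ = 0.09349 vs Keq = 1.6970e-06 ⇒ Q>K, reverse
Step 1:
                   L          D          G
  init             5     0.0225    0.05106
  Δ          0.04688    0.04688   -0.04688
  eq           5.047    0.06938   0.004177
  solve Keq expr → x = -0.01563; check Q = 1.6970e-06
Then add 0.04767 M of D.
Step 2:
                   L          D          G
  init         5.047     0.1171   0.004177
  Δ        -0.002703  -0.002703   0.002703
  eq           5.044     0.1144    0.00688
  solve Keq expr → x = 9.0108e-04; check Q = 1.6970e-06

Direction: forward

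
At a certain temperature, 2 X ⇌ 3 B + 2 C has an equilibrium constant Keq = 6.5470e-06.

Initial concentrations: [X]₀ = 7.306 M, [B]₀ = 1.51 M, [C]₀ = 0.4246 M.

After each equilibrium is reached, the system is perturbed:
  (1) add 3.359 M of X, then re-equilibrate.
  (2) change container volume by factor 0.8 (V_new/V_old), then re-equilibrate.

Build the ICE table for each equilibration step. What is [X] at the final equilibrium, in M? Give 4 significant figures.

[X]_eq = 13.83 M

Q₀ = 0.01163 vs Keq = 6.5470e-06 ⇒ Q>K, reverse
Step 1:
                  X         B         C
  Initial     7.306      1.51    0.4246
  Change     0.4018   -0.6027   -0.4018
  Equil       7.708    0.9073   0.02282
  solve Keq expr → x = -0.2009; check Q = 6.5470e-06
Then add 3.359 M of X.
Step 2:
                  X         B         C
  Initial     11.07    0.9073   0.02282
  Change  -0.009186   0.01378  0.009186
  Equil       11.06    0.9211     0.032
  solve Keq expr → x = 0.004593; check Q = 6.5470e-06
Then change container volume by factor 0.8 (V_new/V_old).
Step 3:
                  X         B         C
  Initial     13.82     1.151   0.04001
  Change    0.01075  -0.01612  -0.01075
  Equil       13.83     1.135   0.02926
  solve Keq expr → x = -0.005373; check Q = 6.5470e-06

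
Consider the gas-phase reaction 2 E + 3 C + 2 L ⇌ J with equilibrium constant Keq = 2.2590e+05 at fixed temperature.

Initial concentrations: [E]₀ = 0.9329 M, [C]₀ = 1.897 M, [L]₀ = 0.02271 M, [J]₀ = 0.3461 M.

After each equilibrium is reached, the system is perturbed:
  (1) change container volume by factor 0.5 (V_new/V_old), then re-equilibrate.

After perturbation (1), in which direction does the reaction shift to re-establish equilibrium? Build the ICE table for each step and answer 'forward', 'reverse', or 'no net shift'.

Direction: forward

Q₀ = 113 vs Keq = 2.2590e+05 ⇒ Q<K, forward
Step 1:
                    E           C           L           J
  I            0.9329       1.897     0.02271      0.3461
  C          -0.02217    -0.03325    -0.02217     0.01108
  E            0.9107       1.864  5.4264e-04      0.3572
  solve Keq expr → x = 0.01108; check Q = 2.2590e+05
Then change container volume by factor 0.5 (V_new/V_old).
Step 2:
                    E           C           L           J
  I             1.821       3.727    0.001085      0.7144
  C       -9.4943e-04   -0.001424 -9.4943e-04  4.7472e-04
  E             1.821       3.726  1.3585e-04      0.7148
  solve Keq expr → x = 4.7472e-04; check Q = 2.2590e+05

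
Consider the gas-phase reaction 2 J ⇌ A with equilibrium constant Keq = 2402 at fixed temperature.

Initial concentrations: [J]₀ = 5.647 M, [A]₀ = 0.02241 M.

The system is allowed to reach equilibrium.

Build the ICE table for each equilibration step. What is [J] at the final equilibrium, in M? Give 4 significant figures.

[J]_eq = 0.03432 M

Q₀ = 7.0276e-04 vs Keq = 2402 ⇒ Q<K, forward
Step 1:
                    J           A
  I             5.647     0.02241
  C            -5.613       2.806
  E           0.03432       2.829
  solve Keq expr → x = 2.806; check Q = 2402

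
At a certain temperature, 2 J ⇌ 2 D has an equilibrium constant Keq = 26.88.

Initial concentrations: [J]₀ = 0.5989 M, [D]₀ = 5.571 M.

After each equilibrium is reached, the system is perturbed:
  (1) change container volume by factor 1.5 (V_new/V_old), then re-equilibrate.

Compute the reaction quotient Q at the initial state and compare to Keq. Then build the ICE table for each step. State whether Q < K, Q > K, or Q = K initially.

Q₀ = 86.53 vs Keq = 26.88 ⇒ Q>K, reverse
Step 1:
                   J          D
  init        0.5989      5.571
  Δ           0.3987    -0.3987
  eq          0.9976      5.172
  solve Keq expr → x = -0.1994; check Q = 26.88
Then change container volume by factor 1.5 (V_new/V_old).
Step 2:
                   J          D
  init        0.6651      3.448
  Δ                0          0
  eq          0.6651      3.448
  solve Keq expr → x = 0; check Q = 26.88

Q₀ = 86.53; Q > K (proceeds reverse)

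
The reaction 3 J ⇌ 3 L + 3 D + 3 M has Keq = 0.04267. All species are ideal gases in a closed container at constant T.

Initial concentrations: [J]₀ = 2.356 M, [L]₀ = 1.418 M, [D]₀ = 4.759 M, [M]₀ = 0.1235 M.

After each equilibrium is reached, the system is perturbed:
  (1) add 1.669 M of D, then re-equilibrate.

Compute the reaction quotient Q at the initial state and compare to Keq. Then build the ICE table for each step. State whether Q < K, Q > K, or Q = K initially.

Q₀ = 0.04426 vs Keq = 0.04267 ⇒ Q>K, reverse
Step 1:
                   J          L          D          M
  init         2.356      1.418      4.759     0.1235
  Δ          0.00129   -0.00129   -0.00129   -0.00129
  eq           2.357      1.417      4.758     0.1222
  solve Keq expr → x = -4.2987e-04; check Q = 0.04267
Then add 1.669 M of D.
Step 2:
                   J          L          D          M
  init         2.357      1.417      6.427     0.1222
  Δ          0.02836   -0.02836   -0.02836   -0.02836
  eq           2.386      1.388      6.398    0.09385
  solve Keq expr → x = -0.009455; check Q = 0.04267

Q₀ = 0.04426; Q > K (proceeds reverse)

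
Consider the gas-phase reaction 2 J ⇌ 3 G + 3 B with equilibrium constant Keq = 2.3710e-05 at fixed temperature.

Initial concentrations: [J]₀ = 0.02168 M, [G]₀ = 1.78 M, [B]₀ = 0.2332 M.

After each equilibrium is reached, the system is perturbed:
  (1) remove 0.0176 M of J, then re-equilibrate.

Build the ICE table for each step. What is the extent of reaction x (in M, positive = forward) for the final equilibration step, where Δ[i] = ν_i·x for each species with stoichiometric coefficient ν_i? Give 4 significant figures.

x = -1.2968e-04 M

Q₀ = 152.2 vs Keq = 2.3710e-05 ⇒ Q>K, reverse
Step 1:
                   J          G          B
  init       0.02168       1.78     0.2332
  Δ           0.1516    -0.2274    -0.2274
  eq          0.1733      1.553   0.005752
  solve Keq expr → x = -0.07582; check Q = 2.3710e-05
Then remove 0.0176 M of J.
Step 2:
                   J          G          B
  init        0.1557      1.553   0.005752
  Δ       2.5935e-04 -3.8903e-04 -3.8903e-04
  eq           0.156      1.552   0.005363
  solve Keq expr → x = -1.2968e-04; check Q = 2.3710e-05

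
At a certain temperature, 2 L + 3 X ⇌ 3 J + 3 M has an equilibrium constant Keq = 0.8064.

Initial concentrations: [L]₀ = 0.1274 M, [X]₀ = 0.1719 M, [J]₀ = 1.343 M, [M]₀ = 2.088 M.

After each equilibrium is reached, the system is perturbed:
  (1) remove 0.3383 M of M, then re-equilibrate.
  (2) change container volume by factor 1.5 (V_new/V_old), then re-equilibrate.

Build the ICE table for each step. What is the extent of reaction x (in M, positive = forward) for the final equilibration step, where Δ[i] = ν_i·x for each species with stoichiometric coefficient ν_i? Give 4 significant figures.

Q₀ = 2.6746e+05 vs Keq = 0.8064 ⇒ Q>K, reverse
Step 1:
                  L         X         J         M
  init       0.1274    0.1719     1.343     2.088
  Δ          0.5363    0.8044   -0.8044   -0.8044
  eq         0.6637    0.9763    0.5386     1.284
  solve Keq expr → x = -0.2681; check Q = 0.8064
Then remove 0.3383 M of M.
Step 2:
                  L         X         J         M
  init       0.6637    0.9763    0.5386    0.9453
  Δ        -0.04506  -0.06759   0.06759   0.06759
  eq         0.6186    0.9087    0.6062     1.013
  solve Keq expr → x = 0.02253; check Q = 0.8064
Then change container volume by factor 1.5 (V_new/V_old).
Step 3:
                  L         X         J         M
  init       0.4124    0.6058    0.4041    0.6753
  Δ        -0.01355  -0.02033   0.02033   0.02033
  eq         0.3988    0.5855    0.4245    0.6956
  solve Keq expr → x = 0.006777; check Q = 0.8064

x = 0.006777 M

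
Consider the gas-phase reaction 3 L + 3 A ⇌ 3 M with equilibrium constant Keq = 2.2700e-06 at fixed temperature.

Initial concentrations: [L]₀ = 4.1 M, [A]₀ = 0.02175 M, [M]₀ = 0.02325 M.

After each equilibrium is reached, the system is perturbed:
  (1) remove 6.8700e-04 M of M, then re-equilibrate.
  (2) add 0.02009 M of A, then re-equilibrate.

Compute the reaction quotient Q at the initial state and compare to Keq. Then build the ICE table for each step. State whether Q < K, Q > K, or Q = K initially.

Q₀ = 0.01772 vs Keq = 2.2700e-06 ⇒ Q>K, reverse
Step 1:
                  L         A         M
  Initial       4.1   0.02175   0.02325
  Change    0.02094   0.02094  -0.02094
  Equil       4.121   0.04269  0.002312
  solve Keq expr → x = -0.006979; check Q = 2.2700e-06
Then remove 6.8700e-04 M of M.
Step 2:
                  L         A         M
  Initial     4.121   0.04269  0.001625
  Change  -6.5136e-04 -6.5136e-04 6.5136e-04
  Equil        4.12   0.04204  0.002276
  solve Keq expr → x = 2.1712e-04; check Q = 2.2700e-06
Then add 0.02009 M of A.
Step 3:
                  L         A         M
  Initial      4.12   0.06213  0.002276
  Change  -0.001031 -0.001031  0.001031
  Equil       4.119    0.0611  0.003308
  solve Keq expr → x = 3.4374e-04; check Q = 2.2700e-06

Q₀ = 0.01772; Q > K (proceeds reverse)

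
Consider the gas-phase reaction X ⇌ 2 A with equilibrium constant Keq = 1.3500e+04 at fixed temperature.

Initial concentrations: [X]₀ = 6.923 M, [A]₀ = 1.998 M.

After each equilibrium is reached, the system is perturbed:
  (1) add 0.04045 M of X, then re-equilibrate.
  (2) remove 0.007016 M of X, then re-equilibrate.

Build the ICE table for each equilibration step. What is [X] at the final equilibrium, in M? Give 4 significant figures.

[X]_eq = 0.01866 M

Q₀ = 0.5766 vs Keq = 1.3500e+04 ⇒ Q<K, forward
Step 1:
                    X           A
  init          6.923       1.998
  Δ            -6.904       13.81
  eq          0.01851       15.81
  solve Keq expr → x = 6.904; check Q = 1.3500e+04
Then add 0.04045 M of X.
Step 2:
                    X           A
  init        0.05896       15.81
  Δ          -0.04026     0.08052
  eq           0.0187       15.89
  solve Keq expr → x = 0.04026; check Q = 1.3500e+04
Then remove 0.007016 M of X.
Step 3:
                    X           A
  init        0.01168       15.89
  Δ          0.006983    -0.01397
  eq          0.01866       15.87
  solve Keq expr → x = -0.006983; check Q = 1.3500e+04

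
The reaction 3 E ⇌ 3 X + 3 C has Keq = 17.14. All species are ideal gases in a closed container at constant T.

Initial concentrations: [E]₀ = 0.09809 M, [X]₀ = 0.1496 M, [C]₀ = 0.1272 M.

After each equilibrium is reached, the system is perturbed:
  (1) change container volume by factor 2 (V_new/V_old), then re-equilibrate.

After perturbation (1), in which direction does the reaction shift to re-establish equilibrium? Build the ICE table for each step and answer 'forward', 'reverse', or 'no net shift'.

Direction: forward

Q₀ = 0.007301 vs Keq = 17.14 ⇒ Q<K, forward
Step 1:
                  E         X         C
  I         0.09809    0.1496    0.1272
  C        -0.07969   0.07969   0.07969
  E          0.0184    0.2293    0.2069
  solve Keq expr → x = 0.02656; check Q = 17.14
Then change container volume by factor 2 (V_new/V_old).
Step 2:
                  E         X         C
  I        0.009199    0.1146    0.1034
  C       -0.004235  0.004235  0.004235
  E        0.004965    0.1189    0.1077
  solve Keq expr → x = 0.001412; check Q = 17.14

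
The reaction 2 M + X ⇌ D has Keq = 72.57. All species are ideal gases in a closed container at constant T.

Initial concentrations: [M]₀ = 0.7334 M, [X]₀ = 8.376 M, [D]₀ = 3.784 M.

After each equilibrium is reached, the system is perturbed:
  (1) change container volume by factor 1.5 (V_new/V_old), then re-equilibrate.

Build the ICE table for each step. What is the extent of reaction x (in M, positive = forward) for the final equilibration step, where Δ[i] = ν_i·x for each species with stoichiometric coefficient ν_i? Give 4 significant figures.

Q₀ = 0.8399 vs Keq = 72.57 ⇒ Q<K, forward
Step 1:
                    M           X           D
  Initial      0.7334       8.376       3.784
  Change      -0.6495     -0.3248      0.3248
  Equil       0.08386       8.051       4.109
  solve Keq expr → x = 0.3248; check Q = 72.57
Then change container volume by factor 1.5 (V_new/V_old).
Step 2:
                    M           X           D
  Initial     0.05591       5.367       2.739
  Change      0.02763     0.01382    -0.01382
  Equil       0.08354       5.381       2.725
  solve Keq expr → x = -0.01382; check Q = 72.57

x = -0.01382 M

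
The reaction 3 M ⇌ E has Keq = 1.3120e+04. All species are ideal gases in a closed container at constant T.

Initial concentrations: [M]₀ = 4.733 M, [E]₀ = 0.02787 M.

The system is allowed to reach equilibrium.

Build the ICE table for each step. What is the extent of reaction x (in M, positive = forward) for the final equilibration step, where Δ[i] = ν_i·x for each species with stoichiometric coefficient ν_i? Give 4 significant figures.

x = 1.561 M

Q₀ = 2.6286e-04 vs Keq = 1.3120e+04 ⇒ Q<K, forward
Step 1:
                  M         E
  Initial     4.733   0.02787
  Change     -4.684     1.561
  Equil     0.04948     1.589
  solve Keq expr → x = 1.561; check Q = 1.3120e+04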